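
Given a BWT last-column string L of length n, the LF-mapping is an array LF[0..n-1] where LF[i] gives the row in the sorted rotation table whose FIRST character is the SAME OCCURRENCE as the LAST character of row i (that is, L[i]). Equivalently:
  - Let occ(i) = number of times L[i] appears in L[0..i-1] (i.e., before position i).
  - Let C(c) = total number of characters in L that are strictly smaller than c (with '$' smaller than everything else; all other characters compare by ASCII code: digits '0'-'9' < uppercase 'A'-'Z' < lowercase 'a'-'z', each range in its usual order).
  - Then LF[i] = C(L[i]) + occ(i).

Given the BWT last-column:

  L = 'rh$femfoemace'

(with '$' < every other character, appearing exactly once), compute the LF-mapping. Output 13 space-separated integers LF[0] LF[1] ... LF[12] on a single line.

Char counts: '$':1, 'a':1, 'c':1, 'e':3, 'f':2, 'h':1, 'm':2, 'o':1, 'r':1
C (first-col start): C('$')=0, C('a')=1, C('c')=2, C('e')=3, C('f')=6, C('h')=8, C('m')=9, C('o')=11, C('r')=12
L[0]='r': occ=0, LF[0]=C('r')+0=12+0=12
L[1]='h': occ=0, LF[1]=C('h')+0=8+0=8
L[2]='$': occ=0, LF[2]=C('$')+0=0+0=0
L[3]='f': occ=0, LF[3]=C('f')+0=6+0=6
L[4]='e': occ=0, LF[4]=C('e')+0=3+0=3
L[5]='m': occ=0, LF[5]=C('m')+0=9+0=9
L[6]='f': occ=1, LF[6]=C('f')+1=6+1=7
L[7]='o': occ=0, LF[7]=C('o')+0=11+0=11
L[8]='e': occ=1, LF[8]=C('e')+1=3+1=4
L[9]='m': occ=1, LF[9]=C('m')+1=9+1=10
L[10]='a': occ=0, LF[10]=C('a')+0=1+0=1
L[11]='c': occ=0, LF[11]=C('c')+0=2+0=2
L[12]='e': occ=2, LF[12]=C('e')+2=3+2=5

Answer: 12 8 0 6 3 9 7 11 4 10 1 2 5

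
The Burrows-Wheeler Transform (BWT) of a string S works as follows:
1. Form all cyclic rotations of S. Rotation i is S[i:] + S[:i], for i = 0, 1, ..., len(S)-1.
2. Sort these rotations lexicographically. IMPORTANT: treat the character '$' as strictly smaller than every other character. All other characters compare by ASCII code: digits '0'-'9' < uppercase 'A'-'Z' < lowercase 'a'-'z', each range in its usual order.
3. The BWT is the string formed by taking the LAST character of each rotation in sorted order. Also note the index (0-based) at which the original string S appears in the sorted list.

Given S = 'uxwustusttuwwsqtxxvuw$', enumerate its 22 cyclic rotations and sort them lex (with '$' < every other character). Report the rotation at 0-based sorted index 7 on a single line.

Answer: tuwwsqtxxvuw$uxwustust

Derivation:
All 22 rotations (rotation i = S[i:]+S[:i]):
  rot[0] = uxwustusttuwwsqtxxvuw$
  rot[1] = xwustusttuwwsqtxxvuw$u
  rot[2] = wustusttuwwsqtxxvuw$ux
  rot[3] = ustusttuwwsqtxxvuw$uxw
  rot[4] = stusttuwwsqtxxvuw$uxwu
  rot[5] = tusttuwwsqtxxvuw$uxwus
  rot[6] = usttuwwsqtxxvuw$uxwust
  rot[7] = sttuwwsqtxxvuw$uxwustu
  rot[8] = ttuwwsqtxxvuw$uxwustus
  rot[9] = tuwwsqtxxvuw$uxwustust
  rot[10] = uwwsqtxxvuw$uxwustustt
  rot[11] = wwsqtxxvuw$uxwustusttu
  rot[12] = wsqtxxvuw$uxwustusttuw
  rot[13] = sqtxxvuw$uxwustusttuww
  rot[14] = qtxxvuw$uxwustusttuwws
  rot[15] = txxvuw$uxwustusttuwwsq
  rot[16] = xxvuw$uxwustusttuwwsqt
  rot[17] = xvuw$uxwustusttuwwsqtx
  rot[18] = vuw$uxwustusttuwwsqtxx
  rot[19] = uw$uxwustusttuwwsqtxxv
  rot[20] = w$uxwustusttuwwsqtxxvu
  rot[21] = $uxwustusttuwwsqtxxvuw
Sorted (with $ < everything):
  sorted[0] = $uxwustusttuwwsqtxxvuw
  sorted[1] = qtxxvuw$uxwustusttuwws
  sorted[2] = sqtxxvuw$uxwustusttuww
  sorted[3] = sttuwwsqtxxvuw$uxwustu
  sorted[4] = stusttuwwsqtxxvuw$uxwu
  sorted[5] = ttuwwsqtxxvuw$uxwustus
  sorted[6] = tusttuwwsqtxxvuw$uxwus
  sorted[7] = tuwwsqtxxvuw$uxwustust
  sorted[8] = txxvuw$uxwustusttuwwsq
  sorted[9] = usttuwwsqtxxvuw$uxwust
  sorted[10] = ustusttuwwsqtxxvuw$uxw
  sorted[11] = uw$uxwustusttuwwsqtxxv
  sorted[12] = uwwsqtxxvuw$uxwustustt
  sorted[13] = uxwustusttuwwsqtxxvuw$
  sorted[14] = vuw$uxwustusttuwwsqtxx
  sorted[15] = w$uxwustusttuwwsqtxxvu
  sorted[16] = wsqtxxvuw$uxwustusttuw
  sorted[17] = wustusttuwwsqtxxvuw$ux
  sorted[18] = wwsqtxxvuw$uxwustusttu
  sorted[19] = xvuw$uxwustusttuwwsqtx
  sorted[20] = xwustusttuwwsqtxxvuw$u
  sorted[21] = xxvuw$uxwustusttuwwsqt
sorted[7] = tuwwsqtxxvuw$uxwustust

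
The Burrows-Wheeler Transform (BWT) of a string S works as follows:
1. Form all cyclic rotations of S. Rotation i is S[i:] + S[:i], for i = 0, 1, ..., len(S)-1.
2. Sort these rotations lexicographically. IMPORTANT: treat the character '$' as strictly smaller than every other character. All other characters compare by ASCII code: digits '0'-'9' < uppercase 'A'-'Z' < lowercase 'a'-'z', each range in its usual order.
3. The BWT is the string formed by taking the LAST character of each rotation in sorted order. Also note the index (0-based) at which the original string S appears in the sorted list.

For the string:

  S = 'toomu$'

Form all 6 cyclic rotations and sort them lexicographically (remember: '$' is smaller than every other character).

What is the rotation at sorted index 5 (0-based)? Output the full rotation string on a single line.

All 6 rotations (rotation i = S[i:]+S[:i]):
  rot[0] = toomu$
  rot[1] = oomu$t
  rot[2] = omu$to
  rot[3] = mu$too
  rot[4] = u$toom
  rot[5] = $toomu
Sorted (with $ < everything):
  sorted[0] = $toomu
  sorted[1] = mu$too
  sorted[2] = omu$to
  sorted[3] = oomu$t
  sorted[4] = toomu$
  sorted[5] = u$toom
sorted[5] = u$toom

Answer: u$toom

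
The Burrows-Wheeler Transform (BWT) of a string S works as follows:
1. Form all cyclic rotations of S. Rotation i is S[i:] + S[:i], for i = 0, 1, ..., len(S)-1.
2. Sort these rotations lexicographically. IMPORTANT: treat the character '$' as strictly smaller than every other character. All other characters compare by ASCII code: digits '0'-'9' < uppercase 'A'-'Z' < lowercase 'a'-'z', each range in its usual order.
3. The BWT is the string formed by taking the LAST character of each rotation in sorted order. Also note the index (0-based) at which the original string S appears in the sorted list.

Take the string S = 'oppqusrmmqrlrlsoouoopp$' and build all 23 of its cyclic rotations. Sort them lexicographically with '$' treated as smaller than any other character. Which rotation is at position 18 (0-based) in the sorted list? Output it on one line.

All 23 rotations (rotation i = S[i:]+S[:i]):
  rot[0] = oppqusrmmqrlrlsoouoopp$
  rot[1] = ppqusrmmqrlrlsoouoopp$o
  rot[2] = pqusrmmqrlrlsoouoopp$op
  rot[3] = qusrmmqrlrlsoouoopp$opp
  rot[4] = usrmmqrlrlsoouoopp$oppq
  rot[5] = srmmqrlrlsoouoopp$oppqu
  rot[6] = rmmqrlrlsoouoopp$oppqus
  rot[7] = mmqrlrlsoouoopp$oppqusr
  rot[8] = mqrlrlsoouoopp$oppqusrm
  rot[9] = qrlrlsoouoopp$oppqusrmm
  rot[10] = rlrlsoouoopp$oppqusrmmq
  rot[11] = lrlsoouoopp$oppqusrmmqr
  rot[12] = rlsoouoopp$oppqusrmmqrl
  rot[13] = lsoouoopp$oppqusrmmqrlr
  rot[14] = soouoopp$oppqusrmmqrlrl
  rot[15] = oouoopp$oppqusrmmqrlrls
  rot[16] = ouoopp$oppqusrmmqrlrlso
  rot[17] = uoopp$oppqusrmmqrlrlsoo
  rot[18] = oopp$oppqusrmmqrlrlsoou
  rot[19] = opp$oppqusrmmqrlrlsoouo
  rot[20] = pp$oppqusrmmqrlrlsoouoo
  rot[21] = p$oppqusrmmqrlrlsoouoop
  rot[22] = $oppqusrmmqrlrlsoouoopp
Sorted (with $ < everything):
  sorted[0] = $oppqusrmmqrlrlsoouoopp
  sorted[1] = lrlsoouoopp$oppqusrmmqr
  sorted[2] = lsoouoopp$oppqusrmmqrlr
  sorted[3] = mmqrlrlsoouoopp$oppqusr
  sorted[4] = mqrlrlsoouoopp$oppqusrm
  sorted[5] = oopp$oppqusrmmqrlrlsoou
  sorted[6] = oouoopp$oppqusrmmqrlrls
  sorted[7] = opp$oppqusrmmqrlrlsoouo
  sorted[8] = oppqusrmmqrlrlsoouoopp$
  sorted[9] = ouoopp$oppqusrmmqrlrlso
  sorted[10] = p$oppqusrmmqrlrlsoouoop
  sorted[11] = pp$oppqusrmmqrlrlsoouoo
  sorted[12] = ppqusrmmqrlrlsoouoopp$o
  sorted[13] = pqusrmmqrlrlsoouoopp$op
  sorted[14] = qrlrlsoouoopp$oppqusrmm
  sorted[15] = qusrmmqrlrlsoouoopp$opp
  sorted[16] = rlrlsoouoopp$oppqusrmmq
  sorted[17] = rlsoouoopp$oppqusrmmqrl
  sorted[18] = rmmqrlrlsoouoopp$oppqus
  sorted[19] = soouoopp$oppqusrmmqrlrl
  sorted[20] = srmmqrlrlsoouoopp$oppqu
  sorted[21] = uoopp$oppqusrmmqrlrlsoo
  sorted[22] = usrmmqrlrlsoouoopp$oppq
sorted[18] = rmmqrlrlsoouoopp$oppqus

Answer: rmmqrlrlsoouoopp$oppqus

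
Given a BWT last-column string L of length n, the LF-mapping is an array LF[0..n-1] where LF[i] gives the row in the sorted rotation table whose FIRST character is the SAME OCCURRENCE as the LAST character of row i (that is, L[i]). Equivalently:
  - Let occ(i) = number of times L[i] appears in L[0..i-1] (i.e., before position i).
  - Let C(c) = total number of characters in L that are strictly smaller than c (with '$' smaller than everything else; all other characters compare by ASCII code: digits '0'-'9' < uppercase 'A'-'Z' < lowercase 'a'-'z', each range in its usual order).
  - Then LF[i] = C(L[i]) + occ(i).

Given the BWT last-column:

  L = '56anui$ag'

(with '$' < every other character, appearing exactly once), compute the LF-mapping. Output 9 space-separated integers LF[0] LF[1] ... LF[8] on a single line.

Answer: 1 2 3 7 8 6 0 4 5

Derivation:
Char counts: '$':1, '5':1, '6':1, 'a':2, 'g':1, 'i':1, 'n':1, 'u':1
C (first-col start): C('$')=0, C('5')=1, C('6')=2, C('a')=3, C('g')=5, C('i')=6, C('n')=7, C('u')=8
L[0]='5': occ=0, LF[0]=C('5')+0=1+0=1
L[1]='6': occ=0, LF[1]=C('6')+0=2+0=2
L[2]='a': occ=0, LF[2]=C('a')+0=3+0=3
L[3]='n': occ=0, LF[3]=C('n')+0=7+0=7
L[4]='u': occ=0, LF[4]=C('u')+0=8+0=8
L[5]='i': occ=0, LF[5]=C('i')+0=6+0=6
L[6]='$': occ=0, LF[6]=C('$')+0=0+0=0
L[7]='a': occ=1, LF[7]=C('a')+1=3+1=4
L[8]='g': occ=0, LF[8]=C('g')+0=5+0=5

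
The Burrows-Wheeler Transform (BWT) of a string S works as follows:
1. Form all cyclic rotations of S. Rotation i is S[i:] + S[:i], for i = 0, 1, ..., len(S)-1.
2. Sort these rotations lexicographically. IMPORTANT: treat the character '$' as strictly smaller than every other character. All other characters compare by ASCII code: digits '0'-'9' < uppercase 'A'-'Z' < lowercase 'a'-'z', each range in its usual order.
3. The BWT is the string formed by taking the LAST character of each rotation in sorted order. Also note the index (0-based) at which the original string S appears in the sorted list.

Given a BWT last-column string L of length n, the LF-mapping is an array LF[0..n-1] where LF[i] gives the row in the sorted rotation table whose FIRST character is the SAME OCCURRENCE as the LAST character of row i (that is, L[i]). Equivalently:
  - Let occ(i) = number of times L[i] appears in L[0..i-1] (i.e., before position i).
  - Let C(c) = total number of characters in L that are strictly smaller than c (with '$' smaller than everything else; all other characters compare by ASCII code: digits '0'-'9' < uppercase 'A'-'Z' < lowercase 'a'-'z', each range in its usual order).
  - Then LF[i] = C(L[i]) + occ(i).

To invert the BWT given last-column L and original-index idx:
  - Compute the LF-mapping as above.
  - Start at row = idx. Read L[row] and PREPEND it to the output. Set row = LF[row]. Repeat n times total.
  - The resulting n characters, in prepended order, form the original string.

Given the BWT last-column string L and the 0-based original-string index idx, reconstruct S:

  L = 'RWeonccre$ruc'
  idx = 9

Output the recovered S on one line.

LF mapping: 1 2 6 9 8 3 4 10 7 0 11 12 5
Walk LF starting at row 9, prepending L[row]:
  step 1: row=9, L[9]='$', prepend. Next row=LF[9]=0
  step 2: row=0, L[0]='R', prepend. Next row=LF[0]=1
  step 3: row=1, L[1]='W', prepend. Next row=LF[1]=2
  step 4: row=2, L[2]='e', prepend. Next row=LF[2]=6
  step 5: row=6, L[6]='c', prepend. Next row=LF[6]=4
  step 6: row=4, L[4]='n', prepend. Next row=LF[4]=8
  step 7: row=8, L[8]='e', prepend. Next row=LF[8]=7
  step 8: row=7, L[7]='r', prepend. Next row=LF[7]=10
  step 9: row=10, L[10]='r', prepend. Next row=LF[10]=11
  step 10: row=11, L[11]='u', prepend. Next row=LF[11]=12
  step 11: row=12, L[12]='c', prepend. Next row=LF[12]=5
  step 12: row=5, L[5]='c', prepend. Next row=LF[5]=3
  step 13: row=3, L[3]='o', prepend. Next row=LF[3]=9
Reversed output: occurrenceWR$

Answer: occurrenceWR$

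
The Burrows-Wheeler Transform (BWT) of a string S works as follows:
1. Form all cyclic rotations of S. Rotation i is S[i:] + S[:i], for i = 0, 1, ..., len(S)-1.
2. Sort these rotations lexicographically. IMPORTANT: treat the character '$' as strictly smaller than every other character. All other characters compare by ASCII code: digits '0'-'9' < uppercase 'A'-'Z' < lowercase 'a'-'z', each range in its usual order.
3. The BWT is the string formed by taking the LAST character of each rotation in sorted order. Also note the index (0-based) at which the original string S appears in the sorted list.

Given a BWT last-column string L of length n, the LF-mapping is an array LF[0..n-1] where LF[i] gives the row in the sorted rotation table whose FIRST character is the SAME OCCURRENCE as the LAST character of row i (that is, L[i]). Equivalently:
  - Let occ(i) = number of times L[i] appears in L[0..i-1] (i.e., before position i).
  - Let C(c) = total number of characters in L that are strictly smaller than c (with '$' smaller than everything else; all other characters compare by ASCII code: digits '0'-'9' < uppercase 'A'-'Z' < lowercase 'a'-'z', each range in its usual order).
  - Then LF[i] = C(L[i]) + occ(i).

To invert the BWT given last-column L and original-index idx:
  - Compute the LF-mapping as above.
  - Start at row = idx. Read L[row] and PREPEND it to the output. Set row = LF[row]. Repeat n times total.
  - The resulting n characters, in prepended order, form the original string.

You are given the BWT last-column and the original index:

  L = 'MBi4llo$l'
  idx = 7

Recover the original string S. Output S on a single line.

LF mapping: 3 2 4 1 5 6 8 0 7
Walk LF starting at row 7, prepending L[row]:
  step 1: row=7, L[7]='$', prepend. Next row=LF[7]=0
  step 2: row=0, L[0]='M', prepend. Next row=LF[0]=3
  step 3: row=3, L[3]='4', prepend. Next row=LF[3]=1
  step 4: row=1, L[1]='B', prepend. Next row=LF[1]=2
  step 5: row=2, L[2]='i', prepend. Next row=LF[2]=4
  step 6: row=4, L[4]='l', prepend. Next row=LF[4]=5
  step 7: row=5, L[5]='l', prepend. Next row=LF[5]=6
  step 8: row=6, L[6]='o', prepend. Next row=LF[6]=8
  step 9: row=8, L[8]='l', prepend. Next row=LF[8]=7
Reversed output: lolliB4M$

Answer: lolliB4M$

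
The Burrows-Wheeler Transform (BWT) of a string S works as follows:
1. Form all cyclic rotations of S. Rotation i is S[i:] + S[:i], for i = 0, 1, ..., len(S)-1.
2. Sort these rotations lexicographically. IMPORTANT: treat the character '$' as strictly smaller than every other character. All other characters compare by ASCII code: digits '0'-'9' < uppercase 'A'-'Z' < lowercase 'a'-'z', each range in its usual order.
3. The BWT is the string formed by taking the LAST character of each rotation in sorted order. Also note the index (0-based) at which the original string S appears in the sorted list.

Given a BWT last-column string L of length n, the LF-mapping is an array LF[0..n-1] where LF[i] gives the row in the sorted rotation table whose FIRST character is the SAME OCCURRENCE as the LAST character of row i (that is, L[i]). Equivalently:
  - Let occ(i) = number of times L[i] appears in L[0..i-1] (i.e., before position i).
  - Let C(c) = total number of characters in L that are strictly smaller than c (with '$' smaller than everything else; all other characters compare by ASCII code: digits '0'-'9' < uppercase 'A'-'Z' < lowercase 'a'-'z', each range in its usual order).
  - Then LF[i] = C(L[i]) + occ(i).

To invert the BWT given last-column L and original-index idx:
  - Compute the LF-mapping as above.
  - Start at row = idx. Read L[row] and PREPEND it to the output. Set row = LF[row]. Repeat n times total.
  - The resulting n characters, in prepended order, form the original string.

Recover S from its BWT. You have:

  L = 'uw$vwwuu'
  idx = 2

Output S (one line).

Answer: uwvuwwu$

Derivation:
LF mapping: 1 5 0 4 6 7 2 3
Walk LF starting at row 2, prepending L[row]:
  step 1: row=2, L[2]='$', prepend. Next row=LF[2]=0
  step 2: row=0, L[0]='u', prepend. Next row=LF[0]=1
  step 3: row=1, L[1]='w', prepend. Next row=LF[1]=5
  step 4: row=5, L[5]='w', prepend. Next row=LF[5]=7
  step 5: row=7, L[7]='u', prepend. Next row=LF[7]=3
  step 6: row=3, L[3]='v', prepend. Next row=LF[3]=4
  step 7: row=4, L[4]='w', prepend. Next row=LF[4]=6
  step 8: row=6, L[6]='u', prepend. Next row=LF[6]=2
Reversed output: uwvuwwu$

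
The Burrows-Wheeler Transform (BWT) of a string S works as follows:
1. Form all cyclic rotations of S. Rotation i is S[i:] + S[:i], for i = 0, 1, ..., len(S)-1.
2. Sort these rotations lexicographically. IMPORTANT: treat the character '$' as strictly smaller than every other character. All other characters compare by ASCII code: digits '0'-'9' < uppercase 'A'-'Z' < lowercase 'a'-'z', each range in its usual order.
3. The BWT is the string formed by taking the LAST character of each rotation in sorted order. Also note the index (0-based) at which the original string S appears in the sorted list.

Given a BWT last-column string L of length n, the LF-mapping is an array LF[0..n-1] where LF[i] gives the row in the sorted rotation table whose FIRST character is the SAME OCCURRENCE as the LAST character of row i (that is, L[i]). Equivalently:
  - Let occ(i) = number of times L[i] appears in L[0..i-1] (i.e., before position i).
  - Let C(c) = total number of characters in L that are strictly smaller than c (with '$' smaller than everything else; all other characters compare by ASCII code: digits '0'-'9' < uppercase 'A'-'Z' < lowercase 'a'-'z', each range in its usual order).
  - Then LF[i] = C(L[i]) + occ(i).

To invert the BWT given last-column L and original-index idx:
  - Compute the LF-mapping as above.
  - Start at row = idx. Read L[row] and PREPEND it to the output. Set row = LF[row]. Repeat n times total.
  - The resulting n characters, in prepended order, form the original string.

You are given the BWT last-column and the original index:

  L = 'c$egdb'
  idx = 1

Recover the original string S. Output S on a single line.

LF mapping: 2 0 4 5 3 1
Walk LF starting at row 1, prepending L[row]:
  step 1: row=1, L[1]='$', prepend. Next row=LF[1]=0
  step 2: row=0, L[0]='c', prepend. Next row=LF[0]=2
  step 3: row=2, L[2]='e', prepend. Next row=LF[2]=4
  step 4: row=4, L[4]='d', prepend. Next row=LF[4]=3
  step 5: row=3, L[3]='g', prepend. Next row=LF[3]=5
  step 6: row=5, L[5]='b', prepend. Next row=LF[5]=1
Reversed output: bgdec$

Answer: bgdec$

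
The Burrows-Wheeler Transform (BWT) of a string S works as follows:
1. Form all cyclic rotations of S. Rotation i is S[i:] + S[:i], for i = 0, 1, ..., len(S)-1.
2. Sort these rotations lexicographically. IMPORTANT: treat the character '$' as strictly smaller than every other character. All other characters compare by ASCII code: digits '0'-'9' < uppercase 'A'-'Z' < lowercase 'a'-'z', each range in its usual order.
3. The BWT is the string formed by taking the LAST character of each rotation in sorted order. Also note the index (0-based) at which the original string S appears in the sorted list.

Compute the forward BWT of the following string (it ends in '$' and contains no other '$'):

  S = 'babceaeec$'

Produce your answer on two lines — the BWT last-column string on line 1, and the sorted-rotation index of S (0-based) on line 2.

Answer: cbe$aebcea
3

Derivation:
All 10 rotations (rotation i = S[i:]+S[:i]):
  rot[0] = babceaeec$
  rot[1] = abceaeec$b
  rot[2] = bceaeec$ba
  rot[3] = ceaeec$bab
  rot[4] = eaeec$babc
  rot[5] = aeec$babce
  rot[6] = eec$babcea
  rot[7] = ec$babceae
  rot[8] = c$babceaee
  rot[9] = $babceaeec
Sorted (with $ < everything):
  sorted[0] = $babceaeec  (last char: 'c')
  sorted[1] = abceaeec$b  (last char: 'b')
  sorted[2] = aeec$babce  (last char: 'e')
  sorted[3] = babceaeec$  (last char: '$')
  sorted[4] = bceaeec$ba  (last char: 'a')
  sorted[5] = c$babceaee  (last char: 'e')
  sorted[6] = ceaeec$bab  (last char: 'b')
  sorted[7] = eaeec$babc  (last char: 'c')
  sorted[8] = ec$babceae  (last char: 'e')
  sorted[9] = eec$babcea  (last char: 'a')
Last column: cbe$aebcea
Original string S is at sorted index 3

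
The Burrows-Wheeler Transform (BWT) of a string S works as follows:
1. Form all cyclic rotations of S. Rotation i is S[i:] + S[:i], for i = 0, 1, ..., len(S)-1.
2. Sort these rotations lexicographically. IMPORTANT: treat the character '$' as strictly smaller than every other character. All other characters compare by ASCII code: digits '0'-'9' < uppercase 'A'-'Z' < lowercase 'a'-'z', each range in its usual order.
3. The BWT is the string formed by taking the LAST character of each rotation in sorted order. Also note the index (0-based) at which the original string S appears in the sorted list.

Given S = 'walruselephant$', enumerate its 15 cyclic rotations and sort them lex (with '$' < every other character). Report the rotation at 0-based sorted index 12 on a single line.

Answer: t$walruselephan

Derivation:
All 15 rotations (rotation i = S[i:]+S[:i]):
  rot[0] = walruselephant$
  rot[1] = alruselephant$w
  rot[2] = lruselephant$wa
  rot[3] = ruselephant$wal
  rot[4] = uselephant$walr
  rot[5] = selephant$walru
  rot[6] = elephant$walrus
  rot[7] = lephant$walruse
  rot[8] = ephant$walrusel
  rot[9] = phant$walrusele
  rot[10] = hant$walruselep
  rot[11] = ant$walruseleph
  rot[12] = nt$walruselepha
  rot[13] = t$walruselephan
  rot[14] = $walruselephant
Sorted (with $ < everything):
  sorted[0] = $walruselephant
  sorted[1] = alruselephant$w
  sorted[2] = ant$walruseleph
  sorted[3] = elephant$walrus
  sorted[4] = ephant$walrusel
  sorted[5] = hant$walruselep
  sorted[6] = lephant$walruse
  sorted[7] = lruselephant$wa
  sorted[8] = nt$walruselepha
  sorted[9] = phant$walrusele
  sorted[10] = ruselephant$wal
  sorted[11] = selephant$walru
  sorted[12] = t$walruselephan
  sorted[13] = uselephant$walr
  sorted[14] = walruselephant$
sorted[12] = t$walruselephan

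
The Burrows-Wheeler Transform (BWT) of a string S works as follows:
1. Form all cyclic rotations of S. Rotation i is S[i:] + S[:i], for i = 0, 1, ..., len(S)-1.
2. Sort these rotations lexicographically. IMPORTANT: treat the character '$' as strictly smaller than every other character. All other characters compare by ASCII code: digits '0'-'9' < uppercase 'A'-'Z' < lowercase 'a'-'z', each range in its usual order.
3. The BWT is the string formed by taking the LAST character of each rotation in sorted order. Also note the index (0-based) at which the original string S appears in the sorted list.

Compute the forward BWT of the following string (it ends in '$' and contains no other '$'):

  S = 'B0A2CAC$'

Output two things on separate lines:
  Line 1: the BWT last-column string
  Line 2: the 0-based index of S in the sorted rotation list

Answer: CBA0C$A2
5

Derivation:
All 8 rotations (rotation i = S[i:]+S[:i]):
  rot[0] = B0A2CAC$
  rot[1] = 0A2CAC$B
  rot[2] = A2CAC$B0
  rot[3] = 2CAC$B0A
  rot[4] = CAC$B0A2
  rot[5] = AC$B0A2C
  rot[6] = C$B0A2CA
  rot[7] = $B0A2CAC
Sorted (with $ < everything):
  sorted[0] = $B0A2CAC  (last char: 'C')
  sorted[1] = 0A2CAC$B  (last char: 'B')
  sorted[2] = 2CAC$B0A  (last char: 'A')
  sorted[3] = A2CAC$B0  (last char: '0')
  sorted[4] = AC$B0A2C  (last char: 'C')
  sorted[5] = B0A2CAC$  (last char: '$')
  sorted[6] = C$B0A2CA  (last char: 'A')
  sorted[7] = CAC$B0A2  (last char: '2')
Last column: CBA0C$A2
Original string S is at sorted index 5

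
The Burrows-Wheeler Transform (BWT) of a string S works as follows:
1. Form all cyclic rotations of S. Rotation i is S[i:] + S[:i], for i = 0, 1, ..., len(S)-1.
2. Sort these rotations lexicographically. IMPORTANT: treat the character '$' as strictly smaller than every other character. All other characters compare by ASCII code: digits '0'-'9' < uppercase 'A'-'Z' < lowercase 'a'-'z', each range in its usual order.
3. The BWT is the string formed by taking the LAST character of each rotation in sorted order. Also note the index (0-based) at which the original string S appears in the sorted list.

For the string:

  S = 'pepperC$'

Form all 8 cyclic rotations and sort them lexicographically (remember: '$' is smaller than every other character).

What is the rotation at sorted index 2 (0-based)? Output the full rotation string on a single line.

All 8 rotations (rotation i = S[i:]+S[:i]):
  rot[0] = pepperC$
  rot[1] = epperC$p
  rot[2] = pperC$pe
  rot[3] = perC$pep
  rot[4] = erC$pepp
  rot[5] = rC$peppe
  rot[6] = C$pepper
  rot[7] = $pepperC
Sorted (with $ < everything):
  sorted[0] = $pepperC
  sorted[1] = C$pepper
  sorted[2] = epperC$p
  sorted[3] = erC$pepp
  sorted[4] = pepperC$
  sorted[5] = perC$pep
  sorted[6] = pperC$pe
  sorted[7] = rC$peppe
sorted[2] = epperC$p

Answer: epperC$p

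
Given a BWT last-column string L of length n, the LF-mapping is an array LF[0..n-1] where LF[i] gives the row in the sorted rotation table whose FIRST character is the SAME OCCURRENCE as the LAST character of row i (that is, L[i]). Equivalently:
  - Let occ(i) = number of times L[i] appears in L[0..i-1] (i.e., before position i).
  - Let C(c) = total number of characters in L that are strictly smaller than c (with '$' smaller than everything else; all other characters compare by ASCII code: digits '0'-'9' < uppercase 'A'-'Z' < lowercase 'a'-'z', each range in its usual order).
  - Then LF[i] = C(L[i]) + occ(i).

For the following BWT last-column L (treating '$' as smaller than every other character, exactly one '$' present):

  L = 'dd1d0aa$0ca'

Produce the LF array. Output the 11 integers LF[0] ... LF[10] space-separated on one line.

Char counts: '$':1, '0':2, '1':1, 'a':3, 'c':1, 'd':3
C (first-col start): C('$')=0, C('0')=1, C('1')=3, C('a')=4, C('c')=7, C('d')=8
L[0]='d': occ=0, LF[0]=C('d')+0=8+0=8
L[1]='d': occ=1, LF[1]=C('d')+1=8+1=9
L[2]='1': occ=0, LF[2]=C('1')+0=3+0=3
L[3]='d': occ=2, LF[3]=C('d')+2=8+2=10
L[4]='0': occ=0, LF[4]=C('0')+0=1+0=1
L[5]='a': occ=0, LF[5]=C('a')+0=4+0=4
L[6]='a': occ=1, LF[6]=C('a')+1=4+1=5
L[7]='$': occ=0, LF[7]=C('$')+0=0+0=0
L[8]='0': occ=1, LF[8]=C('0')+1=1+1=2
L[9]='c': occ=0, LF[9]=C('c')+0=7+0=7
L[10]='a': occ=2, LF[10]=C('a')+2=4+2=6

Answer: 8 9 3 10 1 4 5 0 2 7 6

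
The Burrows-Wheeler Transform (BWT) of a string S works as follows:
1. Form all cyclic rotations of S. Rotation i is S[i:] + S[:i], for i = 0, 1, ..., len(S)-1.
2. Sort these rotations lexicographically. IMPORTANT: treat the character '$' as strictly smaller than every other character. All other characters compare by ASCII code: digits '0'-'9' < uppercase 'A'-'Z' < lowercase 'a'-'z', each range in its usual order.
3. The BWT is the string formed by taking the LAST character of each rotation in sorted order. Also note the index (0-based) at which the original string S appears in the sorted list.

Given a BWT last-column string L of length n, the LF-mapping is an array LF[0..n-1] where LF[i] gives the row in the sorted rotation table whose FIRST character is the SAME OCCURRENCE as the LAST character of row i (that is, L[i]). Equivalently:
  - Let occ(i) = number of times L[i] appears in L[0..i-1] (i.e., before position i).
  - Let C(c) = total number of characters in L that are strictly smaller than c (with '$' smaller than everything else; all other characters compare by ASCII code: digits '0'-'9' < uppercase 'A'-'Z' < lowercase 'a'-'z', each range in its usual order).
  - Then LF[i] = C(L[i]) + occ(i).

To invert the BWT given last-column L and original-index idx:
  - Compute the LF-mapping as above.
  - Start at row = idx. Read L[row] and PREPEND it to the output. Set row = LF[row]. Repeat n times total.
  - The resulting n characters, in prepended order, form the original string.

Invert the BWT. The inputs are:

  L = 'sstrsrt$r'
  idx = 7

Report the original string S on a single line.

Answer: trsrrtss$

Derivation:
LF mapping: 4 5 7 1 6 2 8 0 3
Walk LF starting at row 7, prepending L[row]:
  step 1: row=7, L[7]='$', prepend. Next row=LF[7]=0
  step 2: row=0, L[0]='s', prepend. Next row=LF[0]=4
  step 3: row=4, L[4]='s', prepend. Next row=LF[4]=6
  step 4: row=6, L[6]='t', prepend. Next row=LF[6]=8
  step 5: row=8, L[8]='r', prepend. Next row=LF[8]=3
  step 6: row=3, L[3]='r', prepend. Next row=LF[3]=1
  step 7: row=1, L[1]='s', prepend. Next row=LF[1]=5
  step 8: row=5, L[5]='r', prepend. Next row=LF[5]=2
  step 9: row=2, L[2]='t', prepend. Next row=LF[2]=7
Reversed output: trsrrtss$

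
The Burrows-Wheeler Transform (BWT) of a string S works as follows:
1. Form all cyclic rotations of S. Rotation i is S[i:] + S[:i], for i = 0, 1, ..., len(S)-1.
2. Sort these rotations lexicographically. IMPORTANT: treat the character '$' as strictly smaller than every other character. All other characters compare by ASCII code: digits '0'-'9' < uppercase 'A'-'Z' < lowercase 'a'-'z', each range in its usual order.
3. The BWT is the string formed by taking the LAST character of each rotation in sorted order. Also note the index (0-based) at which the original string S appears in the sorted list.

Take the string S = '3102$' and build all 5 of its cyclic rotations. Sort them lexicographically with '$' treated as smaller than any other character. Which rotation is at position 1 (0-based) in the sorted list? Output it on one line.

All 5 rotations (rotation i = S[i:]+S[:i]):
  rot[0] = 3102$
  rot[1] = 102$3
  rot[2] = 02$31
  rot[3] = 2$310
  rot[4] = $3102
Sorted (with $ < everything):
  sorted[0] = $3102
  sorted[1] = 02$31
  sorted[2] = 102$3
  sorted[3] = 2$310
  sorted[4] = 3102$
sorted[1] = 02$31

Answer: 02$31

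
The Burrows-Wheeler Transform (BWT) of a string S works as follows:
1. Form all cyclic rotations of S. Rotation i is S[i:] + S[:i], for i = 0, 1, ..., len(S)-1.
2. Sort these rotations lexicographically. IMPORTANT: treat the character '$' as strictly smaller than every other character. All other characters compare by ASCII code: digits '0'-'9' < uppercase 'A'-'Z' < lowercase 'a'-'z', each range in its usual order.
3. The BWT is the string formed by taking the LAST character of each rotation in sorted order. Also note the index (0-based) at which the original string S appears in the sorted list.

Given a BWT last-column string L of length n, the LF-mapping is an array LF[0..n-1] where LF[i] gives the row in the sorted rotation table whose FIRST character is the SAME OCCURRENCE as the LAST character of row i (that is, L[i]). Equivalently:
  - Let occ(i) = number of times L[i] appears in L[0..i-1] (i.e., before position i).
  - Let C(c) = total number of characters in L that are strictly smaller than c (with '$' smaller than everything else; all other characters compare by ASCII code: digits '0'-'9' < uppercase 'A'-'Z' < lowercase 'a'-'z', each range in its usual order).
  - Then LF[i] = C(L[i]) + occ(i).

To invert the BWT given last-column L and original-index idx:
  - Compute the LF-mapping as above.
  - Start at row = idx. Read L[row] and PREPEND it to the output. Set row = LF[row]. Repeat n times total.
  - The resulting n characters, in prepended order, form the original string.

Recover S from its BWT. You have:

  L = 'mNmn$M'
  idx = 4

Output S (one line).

Answer: mNMnm$

Derivation:
LF mapping: 3 2 4 5 0 1
Walk LF starting at row 4, prepending L[row]:
  step 1: row=4, L[4]='$', prepend. Next row=LF[4]=0
  step 2: row=0, L[0]='m', prepend. Next row=LF[0]=3
  step 3: row=3, L[3]='n', prepend. Next row=LF[3]=5
  step 4: row=5, L[5]='M', prepend. Next row=LF[5]=1
  step 5: row=1, L[1]='N', prepend. Next row=LF[1]=2
  step 6: row=2, L[2]='m', prepend. Next row=LF[2]=4
Reversed output: mNMnm$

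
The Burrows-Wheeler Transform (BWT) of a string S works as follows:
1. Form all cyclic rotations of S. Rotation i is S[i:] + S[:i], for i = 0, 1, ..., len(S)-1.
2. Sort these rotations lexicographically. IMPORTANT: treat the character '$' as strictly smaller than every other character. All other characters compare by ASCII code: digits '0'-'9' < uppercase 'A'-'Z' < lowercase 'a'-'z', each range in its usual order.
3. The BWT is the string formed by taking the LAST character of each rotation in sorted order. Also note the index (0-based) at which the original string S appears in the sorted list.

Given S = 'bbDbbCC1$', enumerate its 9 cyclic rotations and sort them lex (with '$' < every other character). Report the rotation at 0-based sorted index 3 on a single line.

Answer: CC1$bbDbb

Derivation:
All 9 rotations (rotation i = S[i:]+S[:i]):
  rot[0] = bbDbbCC1$
  rot[1] = bDbbCC1$b
  rot[2] = DbbCC1$bb
  rot[3] = bbCC1$bbD
  rot[4] = bCC1$bbDb
  rot[5] = CC1$bbDbb
  rot[6] = C1$bbDbbC
  rot[7] = 1$bbDbbCC
  rot[8] = $bbDbbCC1
Sorted (with $ < everything):
  sorted[0] = $bbDbbCC1
  sorted[1] = 1$bbDbbCC
  sorted[2] = C1$bbDbbC
  sorted[3] = CC1$bbDbb
  sorted[4] = DbbCC1$bb
  sorted[5] = bCC1$bbDb
  sorted[6] = bDbbCC1$b
  sorted[7] = bbCC1$bbD
  sorted[8] = bbDbbCC1$
sorted[3] = CC1$bbDbb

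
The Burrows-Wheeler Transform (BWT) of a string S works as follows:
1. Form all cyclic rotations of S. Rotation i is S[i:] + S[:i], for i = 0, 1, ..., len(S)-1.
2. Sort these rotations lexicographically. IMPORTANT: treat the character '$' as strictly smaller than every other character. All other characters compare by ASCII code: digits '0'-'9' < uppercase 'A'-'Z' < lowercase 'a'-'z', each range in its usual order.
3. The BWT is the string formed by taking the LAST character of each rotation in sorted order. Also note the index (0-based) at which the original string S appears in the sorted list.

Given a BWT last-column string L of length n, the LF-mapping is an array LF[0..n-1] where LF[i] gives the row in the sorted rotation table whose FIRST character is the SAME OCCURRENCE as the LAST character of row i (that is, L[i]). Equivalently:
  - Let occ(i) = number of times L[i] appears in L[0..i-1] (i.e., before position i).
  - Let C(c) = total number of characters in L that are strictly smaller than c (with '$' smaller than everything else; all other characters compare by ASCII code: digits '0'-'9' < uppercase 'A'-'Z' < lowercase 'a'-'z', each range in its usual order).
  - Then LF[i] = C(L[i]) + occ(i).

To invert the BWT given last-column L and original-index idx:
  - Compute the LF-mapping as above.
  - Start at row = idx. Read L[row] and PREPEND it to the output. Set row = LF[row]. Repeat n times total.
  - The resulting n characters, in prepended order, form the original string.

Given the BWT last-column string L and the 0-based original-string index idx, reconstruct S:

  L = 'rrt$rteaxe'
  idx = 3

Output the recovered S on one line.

LF mapping: 4 5 7 0 6 8 2 1 9 3
Walk LF starting at row 3, prepending L[row]:
  step 1: row=3, L[3]='$', prepend. Next row=LF[3]=0
  step 2: row=0, L[0]='r', prepend. Next row=LF[0]=4
  step 3: row=4, L[4]='r', prepend. Next row=LF[4]=6
  step 4: row=6, L[6]='e', prepend. Next row=LF[6]=2
  step 5: row=2, L[2]='t', prepend. Next row=LF[2]=7
  step 6: row=7, L[7]='a', prepend. Next row=LF[7]=1
  step 7: row=1, L[1]='r', prepend. Next row=LF[1]=5
  step 8: row=5, L[5]='t', prepend. Next row=LF[5]=8
  step 9: row=8, L[8]='x', prepend. Next row=LF[8]=9
  step 10: row=9, L[9]='e', prepend. Next row=LF[9]=3
Reversed output: extraterr$

Answer: extraterr$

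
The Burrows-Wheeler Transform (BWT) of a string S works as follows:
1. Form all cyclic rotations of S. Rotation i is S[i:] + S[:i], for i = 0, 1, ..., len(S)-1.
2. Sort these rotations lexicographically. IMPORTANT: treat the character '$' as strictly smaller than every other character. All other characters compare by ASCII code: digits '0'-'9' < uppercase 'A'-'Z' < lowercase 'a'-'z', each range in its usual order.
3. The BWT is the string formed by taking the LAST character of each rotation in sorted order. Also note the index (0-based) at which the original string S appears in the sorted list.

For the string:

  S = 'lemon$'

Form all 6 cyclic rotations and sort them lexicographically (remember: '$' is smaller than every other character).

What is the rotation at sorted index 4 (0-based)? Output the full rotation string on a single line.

Answer: n$lemo

Derivation:
All 6 rotations (rotation i = S[i:]+S[:i]):
  rot[0] = lemon$
  rot[1] = emon$l
  rot[2] = mon$le
  rot[3] = on$lem
  rot[4] = n$lemo
  rot[5] = $lemon
Sorted (with $ < everything):
  sorted[0] = $lemon
  sorted[1] = emon$l
  sorted[2] = lemon$
  sorted[3] = mon$le
  sorted[4] = n$lemo
  sorted[5] = on$lem
sorted[4] = n$lemo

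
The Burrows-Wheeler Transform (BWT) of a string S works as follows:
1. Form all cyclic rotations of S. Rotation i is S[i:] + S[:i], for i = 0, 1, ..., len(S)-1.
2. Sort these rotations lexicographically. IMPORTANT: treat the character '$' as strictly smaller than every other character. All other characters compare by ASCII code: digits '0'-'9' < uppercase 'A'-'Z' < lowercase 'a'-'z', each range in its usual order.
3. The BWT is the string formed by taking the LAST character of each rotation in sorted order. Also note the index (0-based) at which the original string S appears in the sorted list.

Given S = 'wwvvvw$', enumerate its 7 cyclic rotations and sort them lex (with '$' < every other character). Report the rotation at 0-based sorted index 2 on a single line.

Answer: vvw$wwv

Derivation:
All 7 rotations (rotation i = S[i:]+S[:i]):
  rot[0] = wwvvvw$
  rot[1] = wvvvw$w
  rot[2] = vvvw$ww
  rot[3] = vvw$wwv
  rot[4] = vw$wwvv
  rot[5] = w$wwvvv
  rot[6] = $wwvvvw
Sorted (with $ < everything):
  sorted[0] = $wwvvvw
  sorted[1] = vvvw$ww
  sorted[2] = vvw$wwv
  sorted[3] = vw$wwvv
  sorted[4] = w$wwvvv
  sorted[5] = wvvvw$w
  sorted[6] = wwvvvw$
sorted[2] = vvw$wwv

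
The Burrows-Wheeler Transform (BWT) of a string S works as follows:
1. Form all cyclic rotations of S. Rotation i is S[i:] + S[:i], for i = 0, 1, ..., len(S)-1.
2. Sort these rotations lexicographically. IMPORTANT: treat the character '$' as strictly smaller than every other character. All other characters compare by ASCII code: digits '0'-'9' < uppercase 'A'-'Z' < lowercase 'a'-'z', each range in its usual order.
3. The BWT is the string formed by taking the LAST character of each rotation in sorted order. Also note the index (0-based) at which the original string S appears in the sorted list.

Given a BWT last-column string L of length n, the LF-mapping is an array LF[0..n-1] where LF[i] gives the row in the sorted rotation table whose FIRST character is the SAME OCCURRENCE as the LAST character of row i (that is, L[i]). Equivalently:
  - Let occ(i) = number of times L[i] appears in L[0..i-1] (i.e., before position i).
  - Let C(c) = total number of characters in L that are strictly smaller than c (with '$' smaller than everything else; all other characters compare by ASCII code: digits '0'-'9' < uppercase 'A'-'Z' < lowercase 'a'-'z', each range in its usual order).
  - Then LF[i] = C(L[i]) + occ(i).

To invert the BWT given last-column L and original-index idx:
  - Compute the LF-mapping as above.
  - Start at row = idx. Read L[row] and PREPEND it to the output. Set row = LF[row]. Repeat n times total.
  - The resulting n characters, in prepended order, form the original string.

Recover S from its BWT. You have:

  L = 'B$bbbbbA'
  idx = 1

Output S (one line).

Answer: AbbbbbB$

Derivation:
LF mapping: 2 0 3 4 5 6 7 1
Walk LF starting at row 1, prepending L[row]:
  step 1: row=1, L[1]='$', prepend. Next row=LF[1]=0
  step 2: row=0, L[0]='B', prepend. Next row=LF[0]=2
  step 3: row=2, L[2]='b', prepend. Next row=LF[2]=3
  step 4: row=3, L[3]='b', prepend. Next row=LF[3]=4
  step 5: row=4, L[4]='b', prepend. Next row=LF[4]=5
  step 6: row=5, L[5]='b', prepend. Next row=LF[5]=6
  step 7: row=6, L[6]='b', prepend. Next row=LF[6]=7
  step 8: row=7, L[7]='A', prepend. Next row=LF[7]=1
Reversed output: AbbbbbB$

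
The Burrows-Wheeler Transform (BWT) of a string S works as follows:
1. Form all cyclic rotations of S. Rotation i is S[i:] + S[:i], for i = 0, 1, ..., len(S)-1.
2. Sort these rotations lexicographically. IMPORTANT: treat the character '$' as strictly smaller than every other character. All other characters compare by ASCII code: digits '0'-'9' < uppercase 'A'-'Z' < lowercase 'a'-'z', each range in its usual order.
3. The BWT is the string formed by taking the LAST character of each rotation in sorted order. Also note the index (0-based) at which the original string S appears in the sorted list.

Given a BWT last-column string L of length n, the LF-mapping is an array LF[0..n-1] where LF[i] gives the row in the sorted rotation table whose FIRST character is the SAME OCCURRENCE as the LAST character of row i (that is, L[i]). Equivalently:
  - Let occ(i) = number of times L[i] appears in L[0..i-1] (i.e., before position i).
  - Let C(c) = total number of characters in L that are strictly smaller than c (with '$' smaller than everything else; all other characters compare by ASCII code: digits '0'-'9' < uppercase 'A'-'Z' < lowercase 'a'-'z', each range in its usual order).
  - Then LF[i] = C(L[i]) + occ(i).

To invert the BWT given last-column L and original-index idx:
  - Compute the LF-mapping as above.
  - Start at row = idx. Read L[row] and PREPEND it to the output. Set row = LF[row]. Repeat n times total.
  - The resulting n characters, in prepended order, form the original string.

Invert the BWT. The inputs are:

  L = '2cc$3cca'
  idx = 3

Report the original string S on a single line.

LF mapping: 1 4 5 0 2 6 7 3
Walk LF starting at row 3, prepending L[row]:
  step 1: row=3, L[3]='$', prepend. Next row=LF[3]=0
  step 2: row=0, L[0]='2', prepend. Next row=LF[0]=1
  step 3: row=1, L[1]='c', prepend. Next row=LF[1]=4
  step 4: row=4, L[4]='3', prepend. Next row=LF[4]=2
  step 5: row=2, L[2]='c', prepend. Next row=LF[2]=5
  step 6: row=5, L[5]='c', prepend. Next row=LF[5]=6
  step 7: row=6, L[6]='c', prepend. Next row=LF[6]=7
  step 8: row=7, L[7]='a', prepend. Next row=LF[7]=3
Reversed output: accc3c2$

Answer: accc3c2$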